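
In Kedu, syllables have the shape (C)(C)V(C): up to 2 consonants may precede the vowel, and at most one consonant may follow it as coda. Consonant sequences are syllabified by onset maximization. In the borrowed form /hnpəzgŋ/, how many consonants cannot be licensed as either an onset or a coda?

3

Under (C)(C)V(C), the unsyllabifiable consonants are /h/, /g/, /ŋ/ (at most one coda consonant is licensed; onsets may contain at most 2 consonants).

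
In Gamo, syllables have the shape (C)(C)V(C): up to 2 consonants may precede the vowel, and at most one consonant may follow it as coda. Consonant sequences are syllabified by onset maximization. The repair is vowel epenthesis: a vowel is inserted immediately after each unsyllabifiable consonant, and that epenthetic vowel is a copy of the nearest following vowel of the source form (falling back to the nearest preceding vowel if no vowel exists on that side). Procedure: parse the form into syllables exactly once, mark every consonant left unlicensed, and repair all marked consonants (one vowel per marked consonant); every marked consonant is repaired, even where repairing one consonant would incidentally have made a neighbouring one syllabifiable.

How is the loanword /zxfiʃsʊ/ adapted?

The consonants /z/ cannot be parsed into a legal (C)(C)V(C) syllable (at most one coda consonant is licensed; onsets may contain at most 2 consonants).
Each unlicensed consonant becomes the onset of a new syllable: /z/ → /zi/.

zixfiʃsʊ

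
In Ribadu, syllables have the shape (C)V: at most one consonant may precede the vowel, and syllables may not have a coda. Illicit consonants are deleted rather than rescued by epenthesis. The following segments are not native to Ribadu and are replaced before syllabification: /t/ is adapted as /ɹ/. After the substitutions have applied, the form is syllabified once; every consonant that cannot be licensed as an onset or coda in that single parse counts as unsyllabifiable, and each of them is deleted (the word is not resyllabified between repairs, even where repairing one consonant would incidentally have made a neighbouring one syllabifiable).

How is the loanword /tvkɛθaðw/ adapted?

kɛθa

Substitution: /t/ → /ɹ/, giving /ɹvkɛθaðw/.
Under (C)V, the unsyllabifiable consonants are /ɹ/, /v/, /ð/, /w/ (no codas are permitted; onsets are limited to one consonant).
Deleting the stranded consonants removes /ɹ/, /v/, /ð/, /w/.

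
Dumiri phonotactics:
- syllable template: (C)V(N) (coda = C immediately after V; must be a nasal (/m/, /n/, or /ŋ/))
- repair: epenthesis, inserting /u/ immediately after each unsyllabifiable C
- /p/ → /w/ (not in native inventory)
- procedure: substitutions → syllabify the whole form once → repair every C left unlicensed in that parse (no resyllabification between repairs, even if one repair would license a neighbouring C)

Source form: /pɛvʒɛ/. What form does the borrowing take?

wɛvuʒɛ

Substitution: /p/ → /w/, giving /wɛvʒɛ/.
The consonants /v/ cannot be parsed into a legal (C)V(N) syllable (only a nasal (/m/, /n/, or /ŋ/) is licensed in coda position; onsets are limited to one consonant).
Each unlicensed consonant becomes the onset of a new syllable: /v/ → /vu/.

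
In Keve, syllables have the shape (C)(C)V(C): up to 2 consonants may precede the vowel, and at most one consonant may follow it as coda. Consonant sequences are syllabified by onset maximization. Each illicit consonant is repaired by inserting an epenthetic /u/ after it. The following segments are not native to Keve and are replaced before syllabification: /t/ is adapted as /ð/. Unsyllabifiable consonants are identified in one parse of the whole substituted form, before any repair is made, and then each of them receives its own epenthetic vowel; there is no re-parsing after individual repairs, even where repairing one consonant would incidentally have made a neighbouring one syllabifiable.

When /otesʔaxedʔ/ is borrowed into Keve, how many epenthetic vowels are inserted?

1

After substitution the input is /oðesʔaxedʔ/.
The unsyllabifiable consonants are /ʔ/; each receives one epenthetic vowel.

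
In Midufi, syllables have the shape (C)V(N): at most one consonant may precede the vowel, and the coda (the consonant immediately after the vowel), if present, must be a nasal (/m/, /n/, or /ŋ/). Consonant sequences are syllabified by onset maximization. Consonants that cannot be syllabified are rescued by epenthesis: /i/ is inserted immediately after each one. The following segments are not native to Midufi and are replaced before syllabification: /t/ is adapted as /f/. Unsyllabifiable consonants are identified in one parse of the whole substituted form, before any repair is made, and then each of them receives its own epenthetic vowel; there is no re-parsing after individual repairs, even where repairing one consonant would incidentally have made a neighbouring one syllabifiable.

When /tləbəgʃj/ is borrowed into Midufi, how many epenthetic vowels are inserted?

After substitution the input is /fləbəgʃj/.
The unsyllabifiable consonants are /f/, /g/, /ʃ/, /j/; each receives one epenthetic vowel.

4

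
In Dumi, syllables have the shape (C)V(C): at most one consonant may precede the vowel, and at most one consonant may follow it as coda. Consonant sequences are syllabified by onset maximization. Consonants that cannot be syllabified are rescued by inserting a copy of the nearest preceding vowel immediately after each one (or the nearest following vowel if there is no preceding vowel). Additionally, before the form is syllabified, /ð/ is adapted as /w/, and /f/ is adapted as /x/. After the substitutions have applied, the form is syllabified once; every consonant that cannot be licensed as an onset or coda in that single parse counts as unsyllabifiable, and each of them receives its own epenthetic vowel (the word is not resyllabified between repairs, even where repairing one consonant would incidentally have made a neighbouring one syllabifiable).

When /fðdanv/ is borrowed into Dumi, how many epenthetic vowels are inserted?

After substitution the input is /xwdanv/.
The unsyllabifiable consonants are /x/, /w/, /v/; each receives one epenthetic vowel.

3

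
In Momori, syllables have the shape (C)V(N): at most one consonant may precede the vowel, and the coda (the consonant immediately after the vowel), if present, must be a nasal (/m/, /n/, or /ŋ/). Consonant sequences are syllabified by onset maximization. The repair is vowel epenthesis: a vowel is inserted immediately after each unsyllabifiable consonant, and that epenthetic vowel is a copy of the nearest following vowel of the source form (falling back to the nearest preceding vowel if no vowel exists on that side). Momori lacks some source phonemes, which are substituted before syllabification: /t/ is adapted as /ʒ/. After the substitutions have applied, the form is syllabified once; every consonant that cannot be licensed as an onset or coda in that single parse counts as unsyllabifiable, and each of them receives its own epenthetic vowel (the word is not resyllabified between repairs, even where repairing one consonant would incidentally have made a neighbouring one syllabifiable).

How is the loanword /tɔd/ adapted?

ʒɔdɔ

Substitution: /t/ → /ʒ/, giving /ʒɔd/.
The consonants /d/ cannot be parsed into a legal (C)V(N) syllable (only a nasal (/m/, /n/, or /ŋ/) is licensed in coda position; onsets are limited to one consonant).
Inserting the epenthetic vowel yields /d/ → /dɔ/.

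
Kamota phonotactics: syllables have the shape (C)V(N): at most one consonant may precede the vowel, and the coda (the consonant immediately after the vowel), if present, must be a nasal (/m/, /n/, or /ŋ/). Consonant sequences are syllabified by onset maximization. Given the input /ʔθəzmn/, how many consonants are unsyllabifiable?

4

Syllabifying with onset maximization leaves /ʔ/, /z/, /m/, /n/ stranded (only a nasal (/m/, /n/, or /ŋ/) is licensed in coda position; onsets are limited to one consonant).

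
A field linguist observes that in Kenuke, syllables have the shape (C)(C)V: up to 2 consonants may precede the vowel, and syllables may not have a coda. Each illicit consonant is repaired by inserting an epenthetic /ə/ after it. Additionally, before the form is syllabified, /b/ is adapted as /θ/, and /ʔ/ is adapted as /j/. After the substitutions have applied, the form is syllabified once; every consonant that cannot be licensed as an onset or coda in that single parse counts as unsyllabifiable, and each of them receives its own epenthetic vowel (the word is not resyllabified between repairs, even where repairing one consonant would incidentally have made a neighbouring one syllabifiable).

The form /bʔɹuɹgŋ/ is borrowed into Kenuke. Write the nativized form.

Substitution: /b/ → /θ/, /ʔ/ → /j/, giving /θjɹuɹgŋ/.
Syllabifying with onset maximization leaves /θ/, /ɹ/, /g/, /ŋ/ stranded (no codas are permitted; onsets may contain at most 2 consonants).
Epenthesis after each stranded consonant: /θ/ → /θə/, /ɹ/ → /ɹə/, /g/ → /gə/, /ŋ/ → /ŋə/.

θəjɹuɹəgəŋə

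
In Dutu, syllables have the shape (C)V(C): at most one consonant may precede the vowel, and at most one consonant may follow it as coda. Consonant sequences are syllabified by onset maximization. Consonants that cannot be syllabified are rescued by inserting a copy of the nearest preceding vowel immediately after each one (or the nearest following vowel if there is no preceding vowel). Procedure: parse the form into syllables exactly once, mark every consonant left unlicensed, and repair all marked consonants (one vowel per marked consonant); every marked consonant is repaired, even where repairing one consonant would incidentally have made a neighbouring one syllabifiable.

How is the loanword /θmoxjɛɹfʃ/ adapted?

θomoxjɛɹfɛʃɛ

Syllabifying with onset maximization leaves /θ/, /f/, /ʃ/ stranded (at most one coda consonant is licensed; onsets are limited to one consonant).
Inserting the epenthetic vowel yields /θ/ → /θo/, /f/ → /fɛ/, /ʃ/ → /ʃɛ/.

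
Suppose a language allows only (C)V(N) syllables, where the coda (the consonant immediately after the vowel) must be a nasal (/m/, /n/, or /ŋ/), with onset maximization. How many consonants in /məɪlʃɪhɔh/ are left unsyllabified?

2

Under (C)V(N), the unsyllabifiable consonants are /l/, /h/ (only a nasal (/m/, /n/, or /ŋ/) is licensed in coda position; onsets are limited to one consonant).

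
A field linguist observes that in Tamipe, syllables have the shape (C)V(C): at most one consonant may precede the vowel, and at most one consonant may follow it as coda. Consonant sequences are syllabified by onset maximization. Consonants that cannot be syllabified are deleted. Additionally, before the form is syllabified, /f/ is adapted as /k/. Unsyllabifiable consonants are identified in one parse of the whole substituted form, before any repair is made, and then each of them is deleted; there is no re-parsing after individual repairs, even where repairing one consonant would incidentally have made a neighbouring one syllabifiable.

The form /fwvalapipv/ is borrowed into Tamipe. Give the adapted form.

Substitution: /f/ → /k/, giving /kwvalapipv/.
Syllabifying with onset maximization leaves /k/, /w/, /v/ stranded (at most one coda consonant is licensed; onsets are limited to one consonant).
Deletion applies to /k/, /w/, /v/.

valapip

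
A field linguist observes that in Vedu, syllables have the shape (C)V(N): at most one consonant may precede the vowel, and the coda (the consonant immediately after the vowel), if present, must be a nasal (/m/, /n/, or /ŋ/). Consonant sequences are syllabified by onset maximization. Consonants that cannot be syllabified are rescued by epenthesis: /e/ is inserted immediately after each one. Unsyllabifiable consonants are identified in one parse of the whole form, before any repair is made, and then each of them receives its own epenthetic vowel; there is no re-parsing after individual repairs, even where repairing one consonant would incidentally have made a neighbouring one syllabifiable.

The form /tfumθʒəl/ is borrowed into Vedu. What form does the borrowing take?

The consonants /t/, /θ/, /l/ cannot be parsed into a legal (C)V(N) syllable (only a nasal (/m/, /n/, or /ŋ/) is licensed in coda position; onsets are limited to one consonant).
Epenthesis after each stranded consonant: /t/ → /te/, /θ/ → /θe/, /l/ → /le/.

tefumθeʒəle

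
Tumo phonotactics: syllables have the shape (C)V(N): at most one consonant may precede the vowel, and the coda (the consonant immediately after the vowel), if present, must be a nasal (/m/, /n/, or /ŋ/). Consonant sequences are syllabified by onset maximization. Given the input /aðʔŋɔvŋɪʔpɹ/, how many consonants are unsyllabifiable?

6

Syllabifying with onset maximization leaves /ð/, /ʔ/, /v/, /ʔ/, /p/, /ɹ/ stranded (only a nasal (/m/, /n/, or /ŋ/) is licensed in coda position; onsets are limited to one consonant).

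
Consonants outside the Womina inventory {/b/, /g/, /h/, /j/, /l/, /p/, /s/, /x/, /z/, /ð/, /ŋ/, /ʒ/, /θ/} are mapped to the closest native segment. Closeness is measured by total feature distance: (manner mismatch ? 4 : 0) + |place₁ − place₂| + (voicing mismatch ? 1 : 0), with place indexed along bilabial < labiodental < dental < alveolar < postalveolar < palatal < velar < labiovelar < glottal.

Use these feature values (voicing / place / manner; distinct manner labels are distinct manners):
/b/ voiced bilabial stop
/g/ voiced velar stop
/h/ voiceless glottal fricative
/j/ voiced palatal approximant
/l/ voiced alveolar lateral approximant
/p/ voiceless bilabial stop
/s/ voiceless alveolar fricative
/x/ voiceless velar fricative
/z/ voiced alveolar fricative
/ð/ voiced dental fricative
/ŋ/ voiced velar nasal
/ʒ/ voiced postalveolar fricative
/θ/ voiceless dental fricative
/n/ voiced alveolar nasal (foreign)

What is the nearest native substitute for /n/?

/ŋ/ is closest: same manner (nasal), place distance 3 (alveolar→velar), same voicing; total 3. Next closest is /l/ at distance 4.

ŋ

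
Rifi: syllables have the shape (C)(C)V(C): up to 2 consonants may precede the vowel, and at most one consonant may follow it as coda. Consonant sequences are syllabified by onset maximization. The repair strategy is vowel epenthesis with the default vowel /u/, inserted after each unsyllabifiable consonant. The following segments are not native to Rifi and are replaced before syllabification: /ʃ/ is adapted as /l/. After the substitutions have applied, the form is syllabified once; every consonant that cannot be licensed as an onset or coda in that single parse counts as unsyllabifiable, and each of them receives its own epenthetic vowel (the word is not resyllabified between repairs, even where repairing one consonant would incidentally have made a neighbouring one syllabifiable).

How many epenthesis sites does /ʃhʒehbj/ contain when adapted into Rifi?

3

After substitution the input is /lhʒehbj/.
The unsyllabifiable consonants are /l/, /b/, /j/; each receives one epenthetic vowel.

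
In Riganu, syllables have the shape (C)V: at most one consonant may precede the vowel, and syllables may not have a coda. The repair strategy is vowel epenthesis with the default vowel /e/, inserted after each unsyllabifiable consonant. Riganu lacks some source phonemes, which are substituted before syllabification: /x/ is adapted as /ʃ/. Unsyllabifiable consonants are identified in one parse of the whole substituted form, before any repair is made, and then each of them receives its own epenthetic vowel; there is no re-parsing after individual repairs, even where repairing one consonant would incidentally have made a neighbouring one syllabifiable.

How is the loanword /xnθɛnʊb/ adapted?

ʃeneθɛnʊbe

Substitution: /x/ → /ʃ/, giving /ʃnθɛnʊb/.
Under (C)V, the unsyllabifiable consonants are /ʃ/, /n/, /b/ (no codas are permitted; onsets are limited to one consonant).
Each unlicensed consonant becomes the onset of a new syllable: /ʃ/ → /ʃe/, /n/ → /ne/, /b/ → /be/.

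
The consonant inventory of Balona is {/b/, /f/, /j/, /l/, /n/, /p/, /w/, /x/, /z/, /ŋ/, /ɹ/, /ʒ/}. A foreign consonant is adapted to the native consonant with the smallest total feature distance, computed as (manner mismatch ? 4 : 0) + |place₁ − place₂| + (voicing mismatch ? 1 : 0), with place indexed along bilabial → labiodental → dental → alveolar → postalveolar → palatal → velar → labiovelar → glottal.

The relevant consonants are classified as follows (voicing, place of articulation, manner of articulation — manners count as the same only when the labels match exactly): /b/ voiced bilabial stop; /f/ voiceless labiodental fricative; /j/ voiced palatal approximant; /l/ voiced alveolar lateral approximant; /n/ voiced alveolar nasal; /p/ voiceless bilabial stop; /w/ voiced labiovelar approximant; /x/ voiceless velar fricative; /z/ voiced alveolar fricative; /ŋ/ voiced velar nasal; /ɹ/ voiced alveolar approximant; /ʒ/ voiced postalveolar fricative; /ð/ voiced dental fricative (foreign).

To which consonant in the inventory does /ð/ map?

z

/z/ is closest: same manner (fricative), place distance 1 (dental→alveolar), same voicing; total 1. Next closest is /f/ at distance 2.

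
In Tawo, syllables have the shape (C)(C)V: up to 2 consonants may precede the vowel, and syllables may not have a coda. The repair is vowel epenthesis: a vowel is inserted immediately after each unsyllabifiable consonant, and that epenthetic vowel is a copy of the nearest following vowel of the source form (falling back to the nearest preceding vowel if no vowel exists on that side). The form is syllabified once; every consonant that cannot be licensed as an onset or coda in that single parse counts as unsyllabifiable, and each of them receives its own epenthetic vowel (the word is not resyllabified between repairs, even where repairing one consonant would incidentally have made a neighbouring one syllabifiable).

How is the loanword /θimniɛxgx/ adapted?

θimniɛxɛgɛxɛ

The consonants /x/, /g/, /x/ cannot be parsed into a legal (C)(C)V syllable (no codas are permitted; onsets may contain at most 2 consonants).
Epenthesis after each stranded consonant: /x/ → /xɛ/, /g/ → /gɛ/, /x/ → /xɛ/.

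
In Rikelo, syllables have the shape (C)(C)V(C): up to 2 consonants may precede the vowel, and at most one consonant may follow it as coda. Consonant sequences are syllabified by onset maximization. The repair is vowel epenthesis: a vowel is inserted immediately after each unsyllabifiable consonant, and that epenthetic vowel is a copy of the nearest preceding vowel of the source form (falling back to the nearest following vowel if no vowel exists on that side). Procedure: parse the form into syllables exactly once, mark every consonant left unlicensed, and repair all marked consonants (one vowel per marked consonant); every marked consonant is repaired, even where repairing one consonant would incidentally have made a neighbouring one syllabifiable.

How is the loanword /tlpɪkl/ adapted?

The consonants /t/, /l/ cannot be parsed into a legal (C)(C)V(C) syllable (at most one coda consonant is licensed; onsets may contain at most 2 consonants).
Epenthesis after each stranded consonant: /t/ → /tɪ/, /l/ → /lɪ/.

tɪlpɪklɪ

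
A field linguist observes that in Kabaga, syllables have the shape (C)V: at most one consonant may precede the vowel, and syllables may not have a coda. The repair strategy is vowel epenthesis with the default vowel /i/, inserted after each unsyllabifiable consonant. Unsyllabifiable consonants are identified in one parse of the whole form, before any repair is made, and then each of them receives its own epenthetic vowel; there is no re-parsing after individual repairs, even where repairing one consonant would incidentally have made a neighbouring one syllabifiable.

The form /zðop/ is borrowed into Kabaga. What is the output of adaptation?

Under (C)V, the unsyllabifiable consonants are /z/, /p/ (no codas are permitted; onsets are limited to one consonant).
Inserting the epenthetic vowel yields /z/ → /zi/, /p/ → /pi/.

ziðopi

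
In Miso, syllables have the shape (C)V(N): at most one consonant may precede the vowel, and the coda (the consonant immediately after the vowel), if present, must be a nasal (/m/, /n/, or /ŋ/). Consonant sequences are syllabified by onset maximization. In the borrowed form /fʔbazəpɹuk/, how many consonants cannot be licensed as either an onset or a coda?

Under (C)V(N), the unsyllabifiable consonants are /f/, /ʔ/, /p/, /k/ (only a nasal (/m/, /n/, or /ŋ/) is licensed in coda position; onsets are limited to one consonant).

4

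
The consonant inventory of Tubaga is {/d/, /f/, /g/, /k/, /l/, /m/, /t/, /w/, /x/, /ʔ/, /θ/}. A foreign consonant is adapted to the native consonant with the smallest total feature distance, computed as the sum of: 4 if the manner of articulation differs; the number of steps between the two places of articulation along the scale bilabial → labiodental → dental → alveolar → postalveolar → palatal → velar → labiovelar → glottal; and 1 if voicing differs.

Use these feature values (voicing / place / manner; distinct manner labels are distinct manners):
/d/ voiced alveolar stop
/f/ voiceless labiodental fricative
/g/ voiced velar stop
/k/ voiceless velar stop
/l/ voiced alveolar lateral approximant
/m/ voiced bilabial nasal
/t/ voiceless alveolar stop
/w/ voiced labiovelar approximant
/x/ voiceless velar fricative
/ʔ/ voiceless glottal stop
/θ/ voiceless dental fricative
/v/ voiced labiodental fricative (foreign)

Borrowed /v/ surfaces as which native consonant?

/f/ is closest: same manner (fricative), place distance 0 (labiodental→labiodental), voicing differs (+1); total 1. Next closest is /θ/ at distance 2.

f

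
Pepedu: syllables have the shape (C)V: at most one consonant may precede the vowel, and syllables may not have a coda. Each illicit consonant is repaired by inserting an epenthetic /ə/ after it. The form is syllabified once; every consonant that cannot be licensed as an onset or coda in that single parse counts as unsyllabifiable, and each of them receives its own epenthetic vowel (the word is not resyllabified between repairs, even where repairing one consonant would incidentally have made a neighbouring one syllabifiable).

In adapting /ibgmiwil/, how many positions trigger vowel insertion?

The unsyllabifiable consonants are /b/, /g/, /l/; each receives one epenthetic vowel.

3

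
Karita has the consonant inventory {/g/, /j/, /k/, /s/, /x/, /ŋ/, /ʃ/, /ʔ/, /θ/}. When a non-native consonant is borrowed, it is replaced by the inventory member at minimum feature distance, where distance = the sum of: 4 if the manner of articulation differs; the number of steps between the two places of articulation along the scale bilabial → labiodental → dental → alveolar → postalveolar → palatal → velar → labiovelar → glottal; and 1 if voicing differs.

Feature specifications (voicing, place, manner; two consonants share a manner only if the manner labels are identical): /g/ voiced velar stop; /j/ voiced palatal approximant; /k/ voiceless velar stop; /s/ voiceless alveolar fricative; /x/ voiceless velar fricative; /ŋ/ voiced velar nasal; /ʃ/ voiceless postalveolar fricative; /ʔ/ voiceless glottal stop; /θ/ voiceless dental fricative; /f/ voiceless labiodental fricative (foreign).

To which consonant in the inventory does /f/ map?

/θ/ is closest: same manner (fricative), place distance 1 (labiodental→dental), same voicing; total 1. Next closest is /s/ at distance 2.

θ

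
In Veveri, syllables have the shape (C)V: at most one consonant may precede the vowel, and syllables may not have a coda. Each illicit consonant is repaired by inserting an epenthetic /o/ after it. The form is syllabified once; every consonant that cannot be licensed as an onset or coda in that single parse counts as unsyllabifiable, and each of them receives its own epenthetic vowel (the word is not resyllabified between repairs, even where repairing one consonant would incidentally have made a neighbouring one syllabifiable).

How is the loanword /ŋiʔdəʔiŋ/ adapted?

ŋiʔodəʔiŋo

Syllabifying with onset maximization leaves /ʔ/, /ŋ/ stranded (no codas are permitted; onsets are limited to one consonant).
Epenthesis after each stranded consonant: /ʔ/ → /ʔo/, /ŋ/ → /ŋo/.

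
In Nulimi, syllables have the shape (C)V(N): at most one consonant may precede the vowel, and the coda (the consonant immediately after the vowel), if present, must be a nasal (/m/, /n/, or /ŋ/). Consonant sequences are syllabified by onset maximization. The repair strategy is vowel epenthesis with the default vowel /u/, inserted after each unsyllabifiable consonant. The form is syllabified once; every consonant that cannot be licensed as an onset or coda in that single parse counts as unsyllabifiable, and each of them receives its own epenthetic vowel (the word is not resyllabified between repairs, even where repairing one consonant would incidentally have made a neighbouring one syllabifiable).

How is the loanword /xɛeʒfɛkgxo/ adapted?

xɛeʒufɛkuguxo

Under (C)V(N), the unsyllabifiable consonants are /ʒ/, /k/, /g/ (only a nasal (/m/, /n/, or /ŋ/) is licensed in coda position; onsets are limited to one consonant).
Inserting the epenthetic vowel yields /ʒ/ → /ʒu/, /k/ → /ku/, /g/ → /gu/.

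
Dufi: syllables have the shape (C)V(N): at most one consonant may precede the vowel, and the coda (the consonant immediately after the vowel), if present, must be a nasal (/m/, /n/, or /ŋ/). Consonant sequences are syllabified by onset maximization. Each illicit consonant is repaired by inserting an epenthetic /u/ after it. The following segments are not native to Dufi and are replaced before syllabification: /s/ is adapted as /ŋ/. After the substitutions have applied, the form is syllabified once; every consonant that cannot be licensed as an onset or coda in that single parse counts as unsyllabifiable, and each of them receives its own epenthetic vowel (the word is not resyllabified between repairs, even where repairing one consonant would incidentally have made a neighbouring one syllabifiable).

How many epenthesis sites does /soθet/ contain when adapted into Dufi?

1

After substitution the input is /ŋoθet/.
The unsyllabifiable consonants are /t/; each receives one epenthetic vowel.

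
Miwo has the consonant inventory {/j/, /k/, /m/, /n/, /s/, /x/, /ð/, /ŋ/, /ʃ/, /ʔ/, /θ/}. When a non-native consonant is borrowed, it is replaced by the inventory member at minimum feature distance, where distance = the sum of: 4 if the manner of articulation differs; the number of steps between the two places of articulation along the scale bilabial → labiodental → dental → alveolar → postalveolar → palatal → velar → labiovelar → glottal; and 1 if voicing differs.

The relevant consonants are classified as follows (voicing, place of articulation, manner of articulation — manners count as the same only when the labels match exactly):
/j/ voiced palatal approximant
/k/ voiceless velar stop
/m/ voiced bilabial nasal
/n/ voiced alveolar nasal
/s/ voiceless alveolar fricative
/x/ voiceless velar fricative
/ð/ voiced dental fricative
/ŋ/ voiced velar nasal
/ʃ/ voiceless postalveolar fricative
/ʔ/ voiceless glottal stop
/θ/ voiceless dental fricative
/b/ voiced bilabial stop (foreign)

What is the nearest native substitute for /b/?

/m/ is closest: manner differs (stop→nasal, +4), place distance 0 (bilabial→bilabial), same voicing; total 4. Next closest is /ð/ at distance 6.

m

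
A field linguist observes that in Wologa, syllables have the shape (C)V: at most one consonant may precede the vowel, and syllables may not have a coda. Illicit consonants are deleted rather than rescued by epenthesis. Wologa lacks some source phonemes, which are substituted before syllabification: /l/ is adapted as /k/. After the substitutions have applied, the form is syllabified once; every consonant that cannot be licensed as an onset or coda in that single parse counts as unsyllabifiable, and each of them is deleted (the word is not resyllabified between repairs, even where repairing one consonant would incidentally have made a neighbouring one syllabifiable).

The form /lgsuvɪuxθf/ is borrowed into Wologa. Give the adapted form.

suvɪu

Substitution: /l/ → /k/, giving /kgsuvɪuxθf/.
Under (C)V, the unsyllabifiable consonants are /k/, /g/, /x/, /θ/, /f/ (no codas are permitted; onsets are limited to one consonant).
Deleting the stranded consonants removes /k/, /g/, /x/, /θ/, /f/.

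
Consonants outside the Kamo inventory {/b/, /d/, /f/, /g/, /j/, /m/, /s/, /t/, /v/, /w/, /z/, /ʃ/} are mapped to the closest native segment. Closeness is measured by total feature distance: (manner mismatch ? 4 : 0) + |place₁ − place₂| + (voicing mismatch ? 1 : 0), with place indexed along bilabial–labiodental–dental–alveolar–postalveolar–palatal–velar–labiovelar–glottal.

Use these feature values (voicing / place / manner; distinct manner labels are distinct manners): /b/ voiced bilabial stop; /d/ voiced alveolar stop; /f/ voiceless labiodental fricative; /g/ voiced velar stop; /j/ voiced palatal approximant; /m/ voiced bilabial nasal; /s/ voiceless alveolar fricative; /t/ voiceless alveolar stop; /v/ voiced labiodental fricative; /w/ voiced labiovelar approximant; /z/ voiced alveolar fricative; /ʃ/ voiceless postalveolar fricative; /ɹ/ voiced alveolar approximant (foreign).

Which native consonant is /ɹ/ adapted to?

j

/j/ is closest: same manner (approximant), place distance 2 (alveolar→palatal), same voicing; total 2. Next closest is /d/ at distance 4.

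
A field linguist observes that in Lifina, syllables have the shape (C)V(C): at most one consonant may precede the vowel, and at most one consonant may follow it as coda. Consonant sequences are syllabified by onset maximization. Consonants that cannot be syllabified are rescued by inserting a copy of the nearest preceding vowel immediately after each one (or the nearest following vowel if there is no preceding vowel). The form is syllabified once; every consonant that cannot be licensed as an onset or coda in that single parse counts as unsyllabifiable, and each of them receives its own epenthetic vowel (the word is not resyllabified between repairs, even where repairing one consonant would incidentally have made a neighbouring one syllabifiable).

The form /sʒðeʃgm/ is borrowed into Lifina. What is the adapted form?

Under (C)V(C), the unsyllabifiable consonants are /s/, /ʒ/, /g/, /m/ (at most one coda consonant is licensed; onsets are limited to one consonant).
Each unlicensed consonant becomes the onset of a new syllable: /s/ → /se/, /ʒ/ → /ʒe/, /g/ → /ge/, /m/ → /me/.

seʒeðeʃgeme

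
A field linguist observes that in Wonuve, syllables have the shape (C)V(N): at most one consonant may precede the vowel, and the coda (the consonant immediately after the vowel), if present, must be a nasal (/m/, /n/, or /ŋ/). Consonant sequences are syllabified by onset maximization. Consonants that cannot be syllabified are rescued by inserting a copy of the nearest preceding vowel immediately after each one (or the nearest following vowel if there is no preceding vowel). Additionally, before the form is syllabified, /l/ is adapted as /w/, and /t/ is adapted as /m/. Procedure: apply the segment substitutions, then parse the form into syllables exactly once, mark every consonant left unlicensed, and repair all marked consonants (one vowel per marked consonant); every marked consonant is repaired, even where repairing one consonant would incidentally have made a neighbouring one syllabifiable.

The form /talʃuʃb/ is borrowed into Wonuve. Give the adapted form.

mawaʃuʃubu

Substitution: /t/ → /m/, /l/ → /w/, giving /mawʃuʃb/.
The consonants /w/, /ʃ/, /b/ cannot be parsed into a legal (C)V(N) syllable (only a nasal (/m/, /n/, or /ŋ/) is licensed in coda position; onsets are limited to one consonant).
Epenthesis after each stranded consonant: /w/ → /wa/, /ʃ/ → /ʃu/, /b/ → /bu/.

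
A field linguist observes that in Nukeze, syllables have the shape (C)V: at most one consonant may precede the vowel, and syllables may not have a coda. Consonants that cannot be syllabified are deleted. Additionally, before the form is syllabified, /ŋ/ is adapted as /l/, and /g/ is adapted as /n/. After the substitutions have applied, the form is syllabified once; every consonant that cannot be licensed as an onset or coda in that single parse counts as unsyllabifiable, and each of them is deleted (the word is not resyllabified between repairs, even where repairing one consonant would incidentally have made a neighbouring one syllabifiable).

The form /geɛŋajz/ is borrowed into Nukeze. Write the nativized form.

Substitution: /g/ → /n/, /ŋ/ → /l/, giving /neɛlajz/.
The consonants /j/, /z/ cannot be parsed into a legal (C)V syllable (no codas are permitted; onsets are limited to one consonant).
Each unlicensed consonant is deleted: /j/, /z/.

neɛla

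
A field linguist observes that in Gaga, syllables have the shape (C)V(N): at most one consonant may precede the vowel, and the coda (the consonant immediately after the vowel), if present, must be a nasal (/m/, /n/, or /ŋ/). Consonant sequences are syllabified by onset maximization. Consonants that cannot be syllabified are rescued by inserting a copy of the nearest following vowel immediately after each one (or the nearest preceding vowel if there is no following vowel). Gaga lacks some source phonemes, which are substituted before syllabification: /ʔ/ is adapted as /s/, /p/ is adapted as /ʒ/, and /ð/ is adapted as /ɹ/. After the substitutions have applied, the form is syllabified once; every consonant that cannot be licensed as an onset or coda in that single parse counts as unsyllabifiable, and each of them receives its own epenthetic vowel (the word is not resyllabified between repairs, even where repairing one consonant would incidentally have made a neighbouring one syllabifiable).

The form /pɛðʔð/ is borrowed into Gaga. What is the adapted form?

Substitution: /p/ → /ʒ/, /ð/ → /ɹ/, /ʔ/ → /s/, giving /ʒɛɹsɹ/.
The consonants /ɹ/, /s/, /ɹ/ cannot be parsed into a legal (C)V(N) syllable (only a nasal (/m/, /n/, or /ŋ/) is licensed in coda position; onsets are limited to one consonant).
Inserting the epenthetic vowel yields /ɹ/ → /ɹɛ/, /s/ → /sɛ/, /ɹ/ → /ɹɛ/.

ʒɛɹɛsɛɹɛ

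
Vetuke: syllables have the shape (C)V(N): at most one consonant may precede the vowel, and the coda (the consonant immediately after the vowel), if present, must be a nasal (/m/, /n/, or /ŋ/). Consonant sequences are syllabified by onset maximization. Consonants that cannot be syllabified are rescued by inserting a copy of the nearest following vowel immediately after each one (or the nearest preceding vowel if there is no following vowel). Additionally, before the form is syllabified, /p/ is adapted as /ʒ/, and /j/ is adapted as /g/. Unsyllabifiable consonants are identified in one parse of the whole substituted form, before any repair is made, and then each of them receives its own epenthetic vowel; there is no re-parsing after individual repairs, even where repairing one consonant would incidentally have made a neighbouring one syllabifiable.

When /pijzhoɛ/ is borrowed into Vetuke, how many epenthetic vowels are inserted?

2

After substitution the input is /ʒigzhoɛ/.
The unsyllabifiable consonants are /g/, /z/; each receives one epenthetic vowel.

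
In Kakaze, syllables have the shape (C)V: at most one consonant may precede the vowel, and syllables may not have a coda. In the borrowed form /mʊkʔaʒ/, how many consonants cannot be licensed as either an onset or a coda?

Under (C)V, the unsyllabifiable consonants are /k/, /ʒ/ (no codas are permitted; onsets are limited to one consonant).

2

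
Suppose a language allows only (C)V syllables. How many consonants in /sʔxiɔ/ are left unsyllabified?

2

The consonants /s/, /ʔ/ cannot be parsed into a legal (C)V syllable (no codas are permitted; onsets are limited to one consonant).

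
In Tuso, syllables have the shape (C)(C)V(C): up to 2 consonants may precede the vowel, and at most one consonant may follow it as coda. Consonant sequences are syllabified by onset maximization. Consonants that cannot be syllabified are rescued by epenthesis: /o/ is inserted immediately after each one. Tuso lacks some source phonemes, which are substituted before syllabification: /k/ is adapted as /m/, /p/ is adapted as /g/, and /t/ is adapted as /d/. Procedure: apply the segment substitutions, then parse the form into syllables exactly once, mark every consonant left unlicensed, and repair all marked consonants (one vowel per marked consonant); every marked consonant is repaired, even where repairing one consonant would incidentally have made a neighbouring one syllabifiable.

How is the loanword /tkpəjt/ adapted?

domgəjdo

Substitution: /t/ → /d/, /k/ → /m/, /p/ → /g/, giving /dmgəjd/.
The consonants /d/, /d/ cannot be parsed into a legal (C)(C)V(C) syllable (at most one coda consonant is licensed; onsets may contain at most 2 consonants).
Each unlicensed consonant becomes the onset of a new syllable: /d/ → /do/, /d/ → /do/.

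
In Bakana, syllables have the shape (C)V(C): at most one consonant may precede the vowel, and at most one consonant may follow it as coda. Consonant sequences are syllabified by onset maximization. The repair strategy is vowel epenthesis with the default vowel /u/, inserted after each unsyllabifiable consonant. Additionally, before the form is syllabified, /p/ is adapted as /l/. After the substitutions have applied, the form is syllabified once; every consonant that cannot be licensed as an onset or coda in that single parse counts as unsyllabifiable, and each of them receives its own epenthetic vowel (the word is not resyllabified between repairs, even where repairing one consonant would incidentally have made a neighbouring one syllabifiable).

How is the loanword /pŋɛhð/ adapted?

luŋɛhðu

Substitution: /p/ → /l/, giving /lŋɛhð/.
Under (C)V(C), the unsyllabifiable consonants are /l/, /ð/ (at most one coda consonant is licensed; onsets are limited to one consonant).
Inserting the epenthetic vowel yields /l/ → /lu/, /ð/ → /ðu/.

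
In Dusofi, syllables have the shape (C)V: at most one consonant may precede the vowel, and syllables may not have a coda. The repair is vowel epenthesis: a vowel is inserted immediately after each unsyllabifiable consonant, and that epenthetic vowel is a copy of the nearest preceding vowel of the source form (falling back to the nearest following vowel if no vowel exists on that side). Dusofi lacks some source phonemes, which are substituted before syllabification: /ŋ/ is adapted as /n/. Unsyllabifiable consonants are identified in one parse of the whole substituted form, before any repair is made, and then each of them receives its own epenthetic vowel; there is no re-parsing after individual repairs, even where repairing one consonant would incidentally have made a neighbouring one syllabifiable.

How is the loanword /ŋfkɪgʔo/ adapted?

nɪfɪkɪgɪʔo

Substitution: /ŋ/ → /n/, giving /nfkɪgʔo/.
The consonants /n/, /f/, /g/ cannot be parsed into a legal (C)V syllable (no codas are permitted; onsets are limited to one consonant).
Epenthesis after each stranded consonant: /n/ → /nɪ/, /f/ → /fɪ/, /g/ → /gɪ/.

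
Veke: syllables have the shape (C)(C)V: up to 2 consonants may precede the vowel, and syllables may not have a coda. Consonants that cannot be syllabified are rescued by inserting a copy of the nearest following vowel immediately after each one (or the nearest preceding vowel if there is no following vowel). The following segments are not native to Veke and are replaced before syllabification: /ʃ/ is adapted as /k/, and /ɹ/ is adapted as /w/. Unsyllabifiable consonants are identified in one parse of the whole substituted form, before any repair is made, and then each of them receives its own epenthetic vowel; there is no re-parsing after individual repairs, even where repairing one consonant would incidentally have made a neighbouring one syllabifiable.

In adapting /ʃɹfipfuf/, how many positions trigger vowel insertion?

2

After substitution the input is /kwfipfuf/.
The unsyllabifiable consonants are /k/, /f/; each receives one epenthetic vowel.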